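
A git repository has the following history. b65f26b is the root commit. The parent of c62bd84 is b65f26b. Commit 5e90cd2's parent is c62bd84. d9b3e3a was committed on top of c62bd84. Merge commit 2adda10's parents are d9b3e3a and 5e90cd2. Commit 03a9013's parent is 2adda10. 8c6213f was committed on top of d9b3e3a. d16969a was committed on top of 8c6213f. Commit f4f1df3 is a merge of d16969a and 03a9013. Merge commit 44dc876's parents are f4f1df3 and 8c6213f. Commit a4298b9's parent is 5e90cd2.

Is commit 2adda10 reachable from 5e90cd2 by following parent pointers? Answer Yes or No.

No

Ancestors of 5e90cd2: {5e90cd2, b65f26b, c62bd84}.
2adda10 is not in that set, so it is not an ancestor of 5e90cd2.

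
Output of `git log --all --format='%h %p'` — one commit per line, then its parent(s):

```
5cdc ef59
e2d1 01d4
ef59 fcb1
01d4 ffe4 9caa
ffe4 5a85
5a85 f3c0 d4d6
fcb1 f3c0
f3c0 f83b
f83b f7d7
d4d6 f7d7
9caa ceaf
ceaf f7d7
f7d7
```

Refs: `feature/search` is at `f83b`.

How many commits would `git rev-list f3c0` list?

Walking parent pointers from f3c0: reachable set = {f3c0, f7d7, f83b}.
That is 3 commits.

3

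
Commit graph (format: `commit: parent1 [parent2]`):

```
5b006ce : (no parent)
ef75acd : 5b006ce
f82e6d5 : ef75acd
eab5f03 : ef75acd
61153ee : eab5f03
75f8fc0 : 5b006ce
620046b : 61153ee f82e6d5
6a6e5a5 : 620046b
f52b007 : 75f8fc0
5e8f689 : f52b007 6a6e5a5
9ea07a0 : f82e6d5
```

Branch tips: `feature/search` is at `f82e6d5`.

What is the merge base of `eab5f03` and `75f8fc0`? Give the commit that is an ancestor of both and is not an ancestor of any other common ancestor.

5b006ce

Ancestors of eab5f03: {5b006ce, eab5f03, ef75acd}.
Ancestors of 75f8fc0: {5b006ce, 75f8fc0}.
Common ancestors: {5b006ce}.
The only common ancestor is 5b006ce, so it is the merge base.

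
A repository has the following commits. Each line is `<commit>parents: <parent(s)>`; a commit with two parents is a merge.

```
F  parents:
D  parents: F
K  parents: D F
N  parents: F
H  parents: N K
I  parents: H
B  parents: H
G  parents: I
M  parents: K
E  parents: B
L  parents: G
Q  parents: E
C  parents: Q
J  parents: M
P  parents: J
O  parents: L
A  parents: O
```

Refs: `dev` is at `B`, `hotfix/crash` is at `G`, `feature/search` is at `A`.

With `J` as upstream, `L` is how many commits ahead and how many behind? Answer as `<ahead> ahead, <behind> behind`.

5 ahead, 2 behind

Reachable from L: {D, F, G, H, I, K, L, N}.
Reachable from J: {D, F, J, K, M}.
Only in L's history (ahead): {G, H, I, L, N} — 5.
Only in J's history (behind): {J, M} — 2.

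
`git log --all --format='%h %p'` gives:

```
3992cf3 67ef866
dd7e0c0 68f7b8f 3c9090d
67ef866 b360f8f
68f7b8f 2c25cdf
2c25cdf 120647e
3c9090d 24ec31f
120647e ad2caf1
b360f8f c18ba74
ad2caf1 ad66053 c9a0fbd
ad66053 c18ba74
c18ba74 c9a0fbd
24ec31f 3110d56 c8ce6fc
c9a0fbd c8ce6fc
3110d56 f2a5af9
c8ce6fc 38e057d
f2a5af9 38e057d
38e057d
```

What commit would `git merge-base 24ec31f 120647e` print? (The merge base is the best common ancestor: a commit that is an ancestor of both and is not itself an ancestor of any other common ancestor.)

Ancestors of 24ec31f: {24ec31f, 3110d56, 38e057d, c8ce6fc, f2a5af9}.
Ancestors of 120647e: {120647e, 38e057d, ad2caf1, ad66053, c18ba74, c8ce6fc, c9a0fbd}.
Common ancestors: {38e057d, c8ce6fc}.
Among these, c8ce6fc is not an ancestor of any other common ancestor — it is the merge base.

c8ce6fc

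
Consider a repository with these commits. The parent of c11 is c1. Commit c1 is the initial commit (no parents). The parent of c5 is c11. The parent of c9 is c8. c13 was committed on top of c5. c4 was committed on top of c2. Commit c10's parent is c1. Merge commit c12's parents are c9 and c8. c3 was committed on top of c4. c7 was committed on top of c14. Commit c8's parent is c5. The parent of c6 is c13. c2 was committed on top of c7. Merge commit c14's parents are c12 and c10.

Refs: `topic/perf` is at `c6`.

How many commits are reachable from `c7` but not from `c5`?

6

Reachable from c7: {c1, c10, c11, c12, c14, c5, c7, c8, c9}.
Reachable from c5: {c1, c11, c5}.
In c7's history but not c5's: {c10, c12, c14, c7, c8, c9} — 6 commits.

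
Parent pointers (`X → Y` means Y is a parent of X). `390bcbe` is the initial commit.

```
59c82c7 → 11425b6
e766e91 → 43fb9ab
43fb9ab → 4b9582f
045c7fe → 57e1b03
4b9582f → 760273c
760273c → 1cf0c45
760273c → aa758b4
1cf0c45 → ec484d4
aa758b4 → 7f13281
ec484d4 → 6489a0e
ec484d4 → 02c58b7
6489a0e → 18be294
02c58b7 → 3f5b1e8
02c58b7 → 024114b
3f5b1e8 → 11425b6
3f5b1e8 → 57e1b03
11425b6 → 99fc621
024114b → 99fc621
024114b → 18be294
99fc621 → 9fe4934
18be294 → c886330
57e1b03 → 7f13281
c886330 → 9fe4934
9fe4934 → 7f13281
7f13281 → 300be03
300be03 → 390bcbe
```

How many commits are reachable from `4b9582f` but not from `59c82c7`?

12

Reachable from 4b9582f: {024114b, 02c58b7, 11425b6, 18be294, 1cf0c45, 300be03, 390bcbe, 3f5b1e8, 4b9582f, 57e1b03, 6489a0e, 760273c, 7f13281, 99fc621, 9fe4934, aa758b4, c886330, ec484d4}.
Reachable from 59c82c7: {11425b6, 300be03, 390bcbe, 59c82c7, 7f13281, 99fc621, 9fe4934}.
In 4b9582f's history but not 59c82c7's: {024114b, 02c58b7, 18be294, 1cf0c45, 3f5b1e8, 4b9582f, 57e1b03, 6489a0e, 760273c, aa758b4, c886330, ec484d4} — 12 commits.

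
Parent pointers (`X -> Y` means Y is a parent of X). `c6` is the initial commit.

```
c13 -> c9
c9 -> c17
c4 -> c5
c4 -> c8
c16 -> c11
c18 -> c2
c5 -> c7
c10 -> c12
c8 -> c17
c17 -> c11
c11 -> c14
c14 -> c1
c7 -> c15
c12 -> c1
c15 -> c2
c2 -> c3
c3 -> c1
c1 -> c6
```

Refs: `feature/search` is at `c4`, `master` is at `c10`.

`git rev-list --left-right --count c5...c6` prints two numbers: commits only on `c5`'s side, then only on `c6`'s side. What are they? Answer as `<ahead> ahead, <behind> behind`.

Reachable from c5: {c1, c15, c2, c3, c5, c6, c7}.
Reachable from c6: {c6}.
Only in c5's history (ahead): {c1, c15, c2, c3, c5, c7} — 6.
Only in c6's history (behind): {} — 0.

6 ahead, 0 behind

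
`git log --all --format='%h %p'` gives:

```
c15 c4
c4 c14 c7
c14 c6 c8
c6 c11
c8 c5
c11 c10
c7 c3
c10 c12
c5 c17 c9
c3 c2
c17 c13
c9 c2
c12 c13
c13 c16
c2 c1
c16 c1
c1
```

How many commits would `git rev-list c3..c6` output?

Reachable from c6: {c1, c10, c11, c12, c13, c16, c6}.
Reachable from c3: {c1, c2, c3}.
In c6's history but not c3's: {c10, c11, c12, c13, c16, c6} — 6 commits.

6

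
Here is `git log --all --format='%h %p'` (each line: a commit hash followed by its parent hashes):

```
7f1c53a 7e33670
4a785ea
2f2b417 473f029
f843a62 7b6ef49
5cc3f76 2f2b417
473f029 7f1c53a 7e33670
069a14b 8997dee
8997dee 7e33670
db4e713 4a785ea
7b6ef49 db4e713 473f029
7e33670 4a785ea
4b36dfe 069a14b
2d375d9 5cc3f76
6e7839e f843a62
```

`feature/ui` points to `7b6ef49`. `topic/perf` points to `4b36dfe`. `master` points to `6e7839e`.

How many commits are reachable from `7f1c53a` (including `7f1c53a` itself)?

3

Walking parent pointers from 7f1c53a: reachable set = {4a785ea, 7e33670, 7f1c53a}.
That is 3 commits.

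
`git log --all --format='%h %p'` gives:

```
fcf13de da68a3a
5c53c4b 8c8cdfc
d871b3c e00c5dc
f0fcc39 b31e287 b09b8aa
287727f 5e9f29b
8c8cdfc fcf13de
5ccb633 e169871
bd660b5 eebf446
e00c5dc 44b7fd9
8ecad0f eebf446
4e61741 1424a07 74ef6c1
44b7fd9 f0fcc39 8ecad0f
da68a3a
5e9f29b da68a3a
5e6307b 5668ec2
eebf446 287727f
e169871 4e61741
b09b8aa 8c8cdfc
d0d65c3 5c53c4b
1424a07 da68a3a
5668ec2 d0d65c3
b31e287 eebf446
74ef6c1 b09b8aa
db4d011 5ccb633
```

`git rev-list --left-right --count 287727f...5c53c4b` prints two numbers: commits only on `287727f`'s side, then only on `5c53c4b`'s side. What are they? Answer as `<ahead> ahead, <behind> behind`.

2 ahead, 3 behind

Reachable from 287727f: {287727f, 5e9f29b, da68a3a}.
Reachable from 5c53c4b: {5c53c4b, 8c8cdfc, da68a3a, fcf13de}.
Only in 287727f's history (ahead): {287727f, 5e9f29b} — 2.
Only in 5c53c4b's history (behind): {5c53c4b, 8c8cdfc, fcf13de} — 3.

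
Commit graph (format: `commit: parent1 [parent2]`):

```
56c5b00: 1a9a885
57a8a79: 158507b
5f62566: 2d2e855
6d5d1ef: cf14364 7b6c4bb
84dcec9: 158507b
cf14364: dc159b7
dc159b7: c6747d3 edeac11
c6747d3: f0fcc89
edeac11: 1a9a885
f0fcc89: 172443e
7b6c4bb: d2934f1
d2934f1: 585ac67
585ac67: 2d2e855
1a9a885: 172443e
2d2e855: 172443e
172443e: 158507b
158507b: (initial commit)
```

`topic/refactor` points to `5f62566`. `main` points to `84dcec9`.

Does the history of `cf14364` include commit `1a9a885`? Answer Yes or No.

Yes

Ancestors of cf14364 (commits reachable by following parents): {158507b, 172443e, 1a9a885, c6747d3, cf14364, dc159b7, edeac11, f0fcc89}.
1a9a885 is in that set, so it is an ancestor of cf14364.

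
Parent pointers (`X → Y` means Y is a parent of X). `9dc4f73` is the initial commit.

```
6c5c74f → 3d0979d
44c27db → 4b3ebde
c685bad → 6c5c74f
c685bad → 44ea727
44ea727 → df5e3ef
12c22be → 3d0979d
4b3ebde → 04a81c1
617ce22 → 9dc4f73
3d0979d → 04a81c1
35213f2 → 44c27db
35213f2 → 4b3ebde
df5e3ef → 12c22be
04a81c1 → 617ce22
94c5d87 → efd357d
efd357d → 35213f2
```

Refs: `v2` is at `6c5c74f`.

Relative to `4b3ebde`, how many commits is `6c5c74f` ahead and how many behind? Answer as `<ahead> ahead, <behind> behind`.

2 ahead, 1 behind

Reachable from 6c5c74f: {04a81c1, 3d0979d, 617ce22, 6c5c74f, 9dc4f73}.
Reachable from 4b3ebde: {04a81c1, 4b3ebde, 617ce22, 9dc4f73}.
Only in 6c5c74f's history (ahead): {3d0979d, 6c5c74f} — 2.
Only in 4b3ebde's history (behind): {4b3ebde} — 1.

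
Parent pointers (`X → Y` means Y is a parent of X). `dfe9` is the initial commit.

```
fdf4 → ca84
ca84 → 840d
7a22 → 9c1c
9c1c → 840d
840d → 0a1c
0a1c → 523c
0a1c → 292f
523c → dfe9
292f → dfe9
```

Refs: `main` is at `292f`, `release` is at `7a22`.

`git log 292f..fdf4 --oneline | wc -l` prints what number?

5

Reachable from fdf4: {0a1c, 292f, 523c, 840d, ca84, dfe9, fdf4}.
Reachable from 292f: {292f, dfe9}.
In fdf4's history but not 292f's: {0a1c, 523c, 840d, ca84, fdf4} — 5 commits.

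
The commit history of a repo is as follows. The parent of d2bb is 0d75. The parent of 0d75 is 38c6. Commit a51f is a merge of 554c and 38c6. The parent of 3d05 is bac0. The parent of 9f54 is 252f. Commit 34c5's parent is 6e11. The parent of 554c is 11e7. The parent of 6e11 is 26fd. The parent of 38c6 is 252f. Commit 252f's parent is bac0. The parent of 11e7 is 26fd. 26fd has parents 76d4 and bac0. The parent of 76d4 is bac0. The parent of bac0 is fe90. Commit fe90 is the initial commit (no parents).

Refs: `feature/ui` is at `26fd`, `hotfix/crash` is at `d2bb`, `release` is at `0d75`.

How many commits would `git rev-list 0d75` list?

5

Walking parent pointers from 0d75: reachable set = {0d75, 252f, 38c6, bac0, fe90}.
That is 5 commits.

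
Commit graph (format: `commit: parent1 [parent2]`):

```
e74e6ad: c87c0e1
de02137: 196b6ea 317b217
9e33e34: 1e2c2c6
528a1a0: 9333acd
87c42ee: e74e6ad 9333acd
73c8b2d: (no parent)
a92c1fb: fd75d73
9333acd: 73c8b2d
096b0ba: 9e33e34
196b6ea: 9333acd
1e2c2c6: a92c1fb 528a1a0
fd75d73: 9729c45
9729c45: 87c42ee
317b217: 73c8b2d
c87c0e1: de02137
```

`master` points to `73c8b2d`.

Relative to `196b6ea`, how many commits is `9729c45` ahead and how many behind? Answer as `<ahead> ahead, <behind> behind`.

Reachable from 9729c45: {196b6ea, 317b217, 73c8b2d, 87c42ee, 9333acd, 9729c45, c87c0e1, de02137, e74e6ad}.
Reachable from 196b6ea: {196b6ea, 73c8b2d, 9333acd}.
Only in 9729c45's history (ahead): {317b217, 87c42ee, 9729c45, c87c0e1, de02137, e74e6ad} — 6.
Only in 196b6ea's history (behind): {} — 0.

6 ahead, 0 behind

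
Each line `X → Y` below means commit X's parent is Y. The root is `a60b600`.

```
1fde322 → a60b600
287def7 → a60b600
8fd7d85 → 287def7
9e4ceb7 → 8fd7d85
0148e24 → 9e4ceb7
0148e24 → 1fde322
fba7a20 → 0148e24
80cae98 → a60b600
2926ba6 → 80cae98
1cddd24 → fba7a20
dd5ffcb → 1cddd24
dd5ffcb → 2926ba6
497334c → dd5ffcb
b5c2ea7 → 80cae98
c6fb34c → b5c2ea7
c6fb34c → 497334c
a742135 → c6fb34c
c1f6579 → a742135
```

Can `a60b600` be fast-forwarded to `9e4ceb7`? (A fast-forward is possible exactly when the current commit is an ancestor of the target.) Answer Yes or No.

Yes

A fast-forward from a60b600 to 9e4ceb7 is possible iff a60b600 is an ancestor of 9e4ceb7.
Ancestors of 9e4ceb7: {287def7, 8fd7d85, 9e4ceb7, a60b600}.
a60b600 is among them, so fast-forward is possible.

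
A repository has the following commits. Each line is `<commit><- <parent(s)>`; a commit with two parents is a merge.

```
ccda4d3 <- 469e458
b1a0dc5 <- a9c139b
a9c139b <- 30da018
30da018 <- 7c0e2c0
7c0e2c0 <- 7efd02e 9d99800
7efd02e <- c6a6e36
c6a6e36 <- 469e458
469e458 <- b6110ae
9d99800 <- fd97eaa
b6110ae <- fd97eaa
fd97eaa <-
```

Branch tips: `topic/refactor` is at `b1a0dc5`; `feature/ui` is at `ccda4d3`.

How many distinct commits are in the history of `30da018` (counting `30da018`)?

Walking parent pointers from 30da018: reachable set = {30da018, 469e458, 7c0e2c0, 7efd02e, 9d99800, b6110ae, c6a6e36, fd97eaa}.
That is 8 commits.

8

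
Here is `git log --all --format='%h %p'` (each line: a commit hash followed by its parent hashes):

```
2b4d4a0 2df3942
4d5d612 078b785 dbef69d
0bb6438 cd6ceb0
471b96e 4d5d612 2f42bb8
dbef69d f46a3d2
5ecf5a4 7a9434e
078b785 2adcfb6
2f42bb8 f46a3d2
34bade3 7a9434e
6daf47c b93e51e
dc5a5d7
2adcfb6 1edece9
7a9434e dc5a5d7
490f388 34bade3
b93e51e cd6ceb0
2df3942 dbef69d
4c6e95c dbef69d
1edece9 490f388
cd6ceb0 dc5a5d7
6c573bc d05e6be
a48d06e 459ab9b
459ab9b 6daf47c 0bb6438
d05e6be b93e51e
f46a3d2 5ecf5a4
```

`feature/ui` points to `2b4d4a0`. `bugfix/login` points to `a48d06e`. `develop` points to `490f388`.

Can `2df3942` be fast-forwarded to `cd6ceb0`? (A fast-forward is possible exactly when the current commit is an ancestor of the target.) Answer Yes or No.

A fast-forward from 2df3942 to cd6ceb0 is possible iff 2df3942 is an ancestor of cd6ceb0.
Ancestors of cd6ceb0: {cd6ceb0, dc5a5d7}.
2df3942 is not among them, so fast-forward is not possible.

No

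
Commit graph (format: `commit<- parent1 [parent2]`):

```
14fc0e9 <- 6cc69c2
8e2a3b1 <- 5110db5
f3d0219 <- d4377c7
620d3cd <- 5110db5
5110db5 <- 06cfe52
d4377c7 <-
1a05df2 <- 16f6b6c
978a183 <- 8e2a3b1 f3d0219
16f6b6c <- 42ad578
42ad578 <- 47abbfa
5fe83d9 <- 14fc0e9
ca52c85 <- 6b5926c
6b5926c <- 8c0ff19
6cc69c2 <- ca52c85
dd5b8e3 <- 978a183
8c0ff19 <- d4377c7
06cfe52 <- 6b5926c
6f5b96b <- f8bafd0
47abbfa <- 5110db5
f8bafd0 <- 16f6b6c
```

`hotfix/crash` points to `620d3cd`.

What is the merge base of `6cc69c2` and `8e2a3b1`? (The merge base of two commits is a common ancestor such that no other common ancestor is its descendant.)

6b5926c

Ancestors of 6cc69c2: {6b5926c, 6cc69c2, 8c0ff19, ca52c85, d4377c7}.
Ancestors of 8e2a3b1: {06cfe52, 5110db5, 6b5926c, 8c0ff19, 8e2a3b1, d4377c7}.
Common ancestors: {6b5926c, 8c0ff19, d4377c7}.
Among these, 6b5926c is not an ancestor of any other common ancestor — it is the merge base.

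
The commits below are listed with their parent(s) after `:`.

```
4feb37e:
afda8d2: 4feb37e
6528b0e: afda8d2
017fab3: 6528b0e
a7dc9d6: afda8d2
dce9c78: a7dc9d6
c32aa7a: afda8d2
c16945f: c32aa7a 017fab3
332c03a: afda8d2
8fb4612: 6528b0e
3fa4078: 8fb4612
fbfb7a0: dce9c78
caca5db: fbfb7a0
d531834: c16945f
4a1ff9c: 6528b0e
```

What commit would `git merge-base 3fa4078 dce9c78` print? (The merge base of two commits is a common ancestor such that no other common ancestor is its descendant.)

Ancestors of 3fa4078: {3fa4078, 4feb37e, 6528b0e, 8fb4612, afda8d2}.
Ancestors of dce9c78: {4feb37e, a7dc9d6, afda8d2, dce9c78}.
Common ancestors: {4feb37e, afda8d2}.
Among these, afda8d2 is not an ancestor of any other common ancestor — it is the merge base.

afda8d2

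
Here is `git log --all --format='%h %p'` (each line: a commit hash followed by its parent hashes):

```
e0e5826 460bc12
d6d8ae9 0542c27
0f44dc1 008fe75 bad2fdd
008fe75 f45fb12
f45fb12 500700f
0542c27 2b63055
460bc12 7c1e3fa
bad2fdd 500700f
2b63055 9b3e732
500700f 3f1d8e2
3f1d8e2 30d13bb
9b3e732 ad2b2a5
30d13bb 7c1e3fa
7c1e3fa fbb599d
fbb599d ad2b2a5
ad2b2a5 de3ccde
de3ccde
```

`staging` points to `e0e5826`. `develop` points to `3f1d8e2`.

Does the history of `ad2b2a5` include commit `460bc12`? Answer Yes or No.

No

Ancestors of ad2b2a5: {ad2b2a5, de3ccde}.
460bc12 is not in that set, so it is not an ancestor of ad2b2a5.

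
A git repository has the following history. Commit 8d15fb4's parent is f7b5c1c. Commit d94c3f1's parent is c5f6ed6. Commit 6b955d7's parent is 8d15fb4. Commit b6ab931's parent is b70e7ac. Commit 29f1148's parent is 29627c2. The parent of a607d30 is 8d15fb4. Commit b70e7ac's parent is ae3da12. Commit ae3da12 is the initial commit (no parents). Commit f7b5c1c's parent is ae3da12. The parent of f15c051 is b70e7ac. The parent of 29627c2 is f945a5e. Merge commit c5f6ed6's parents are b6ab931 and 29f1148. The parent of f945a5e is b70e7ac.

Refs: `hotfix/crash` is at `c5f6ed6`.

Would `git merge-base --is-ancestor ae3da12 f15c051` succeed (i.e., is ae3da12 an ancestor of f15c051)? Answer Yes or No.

Yes

Ancestors of f15c051 (commits reachable by following parents): {ae3da12, b70e7ac, f15c051}.
ae3da12 is in that set, so it is an ancestor of f15c051.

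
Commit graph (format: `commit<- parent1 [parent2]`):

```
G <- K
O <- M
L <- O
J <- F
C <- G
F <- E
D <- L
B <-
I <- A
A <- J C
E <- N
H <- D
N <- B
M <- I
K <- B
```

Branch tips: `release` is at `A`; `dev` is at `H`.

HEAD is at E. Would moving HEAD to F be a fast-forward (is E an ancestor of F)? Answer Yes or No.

A fast-forward from E to F is possible iff E is an ancestor of F.
Ancestors of F: {B, E, F, N}.
E is among them, so fast-forward is possible.

Yes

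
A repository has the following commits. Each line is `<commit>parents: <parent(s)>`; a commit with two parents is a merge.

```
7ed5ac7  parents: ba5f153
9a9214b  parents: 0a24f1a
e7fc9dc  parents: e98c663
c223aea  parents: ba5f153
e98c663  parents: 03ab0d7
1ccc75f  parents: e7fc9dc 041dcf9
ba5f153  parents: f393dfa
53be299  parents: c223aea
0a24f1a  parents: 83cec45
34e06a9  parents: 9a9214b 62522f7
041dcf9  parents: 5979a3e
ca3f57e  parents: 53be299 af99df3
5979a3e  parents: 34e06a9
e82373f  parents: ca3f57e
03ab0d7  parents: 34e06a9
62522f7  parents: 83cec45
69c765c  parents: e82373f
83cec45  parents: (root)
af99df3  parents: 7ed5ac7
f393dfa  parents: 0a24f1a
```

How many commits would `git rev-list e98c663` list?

7

Walking parent pointers from e98c663: reachable set = {03ab0d7, 0a24f1a, 34e06a9, 62522f7, 83cec45, 9a9214b, e98c663}.
That is 7 commits.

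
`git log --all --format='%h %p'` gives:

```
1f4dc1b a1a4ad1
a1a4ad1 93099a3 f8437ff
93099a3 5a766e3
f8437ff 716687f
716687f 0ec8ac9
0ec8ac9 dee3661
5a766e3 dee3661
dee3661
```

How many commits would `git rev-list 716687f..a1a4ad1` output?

Reachable from a1a4ad1: {0ec8ac9, 5a766e3, 716687f, 93099a3, a1a4ad1, dee3661, f8437ff}.
Reachable from 716687f: {0ec8ac9, 716687f, dee3661}.
In a1a4ad1's history but not 716687f's: {5a766e3, 93099a3, a1a4ad1, f8437ff} — 4 commits.

4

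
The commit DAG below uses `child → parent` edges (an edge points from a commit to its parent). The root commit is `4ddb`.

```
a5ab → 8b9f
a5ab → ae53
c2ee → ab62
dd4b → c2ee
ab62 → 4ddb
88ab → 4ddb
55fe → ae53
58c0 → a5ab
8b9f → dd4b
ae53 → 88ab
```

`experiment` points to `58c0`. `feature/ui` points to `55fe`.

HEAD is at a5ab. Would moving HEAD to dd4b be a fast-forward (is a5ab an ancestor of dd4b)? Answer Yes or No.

No

A fast-forward from a5ab to dd4b is possible iff a5ab is an ancestor of dd4b.
Ancestors of dd4b: {4ddb, ab62, c2ee, dd4b}.
a5ab is not among them, so fast-forward is not possible.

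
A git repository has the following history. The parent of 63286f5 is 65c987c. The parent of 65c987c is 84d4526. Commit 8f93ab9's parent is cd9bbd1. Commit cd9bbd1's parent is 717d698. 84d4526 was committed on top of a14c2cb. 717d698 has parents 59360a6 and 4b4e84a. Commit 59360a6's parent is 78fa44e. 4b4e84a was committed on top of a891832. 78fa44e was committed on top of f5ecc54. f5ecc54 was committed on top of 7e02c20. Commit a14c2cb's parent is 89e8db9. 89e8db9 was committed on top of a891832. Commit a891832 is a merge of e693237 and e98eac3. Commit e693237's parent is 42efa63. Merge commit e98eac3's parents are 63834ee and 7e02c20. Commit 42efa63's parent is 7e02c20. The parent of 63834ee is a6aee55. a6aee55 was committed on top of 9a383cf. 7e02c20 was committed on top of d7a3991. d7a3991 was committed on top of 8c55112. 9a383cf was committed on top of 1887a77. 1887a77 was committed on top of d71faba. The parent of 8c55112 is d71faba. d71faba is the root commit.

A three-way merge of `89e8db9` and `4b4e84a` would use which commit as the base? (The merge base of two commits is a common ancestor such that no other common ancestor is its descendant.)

a891832

Ancestors of 89e8db9: {1887a77, 42efa63, 63834ee, 7e02c20, 89e8db9, 8c55112, 9a383cf, a6aee55, a891832, d71faba, d7a3991, e693237, e98eac3}.
Ancestors of 4b4e84a: {1887a77, 42efa63, 4b4e84a, 63834ee, 7e02c20, 8c55112, 9a383cf, a6aee55, a891832, d71faba, d7a3991, e693237, e98eac3}.
Common ancestors: {1887a77, 42efa63, 63834ee, 7e02c20, 8c55112, 9a383cf, a6aee55, a891832, d71faba, d7a3991, e693237, e98eac3}.
Among these, a891832 is not an ancestor of any other common ancestor — it is the merge base.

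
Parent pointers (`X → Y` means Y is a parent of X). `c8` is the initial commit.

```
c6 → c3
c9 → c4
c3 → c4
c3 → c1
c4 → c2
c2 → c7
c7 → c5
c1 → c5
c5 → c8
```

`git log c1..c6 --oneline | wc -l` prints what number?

Reachable from c6: {c1, c2, c3, c4, c5, c6, c7, c8}.
Reachable from c1: {c1, c5, c8}.
In c6's history but not c1's: {c2, c3, c4, c6, c7} — 5 commits.

5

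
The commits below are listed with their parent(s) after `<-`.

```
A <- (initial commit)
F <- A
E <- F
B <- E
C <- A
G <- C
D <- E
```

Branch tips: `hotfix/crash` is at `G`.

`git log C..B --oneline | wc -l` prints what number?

Reachable from B: {A, B, E, F}.
Reachable from C: {A, C}.
In B's history but not C's: {B, E, F} — 3 commits.

3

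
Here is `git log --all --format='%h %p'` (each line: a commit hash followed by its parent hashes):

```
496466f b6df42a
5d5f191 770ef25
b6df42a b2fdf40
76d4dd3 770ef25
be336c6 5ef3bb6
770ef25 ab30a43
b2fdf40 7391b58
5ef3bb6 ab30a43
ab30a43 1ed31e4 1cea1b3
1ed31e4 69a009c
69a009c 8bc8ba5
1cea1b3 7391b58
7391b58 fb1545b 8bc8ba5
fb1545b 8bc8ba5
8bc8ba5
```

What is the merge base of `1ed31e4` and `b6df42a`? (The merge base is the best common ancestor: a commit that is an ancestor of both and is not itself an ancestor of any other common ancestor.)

8bc8ba5

Ancestors of 1ed31e4: {1ed31e4, 69a009c, 8bc8ba5}.
Ancestors of b6df42a: {7391b58, 8bc8ba5, b2fdf40, b6df42a, fb1545b}.
Common ancestors: {8bc8ba5}.
The only common ancestor is 8bc8ba5, so it is the merge base.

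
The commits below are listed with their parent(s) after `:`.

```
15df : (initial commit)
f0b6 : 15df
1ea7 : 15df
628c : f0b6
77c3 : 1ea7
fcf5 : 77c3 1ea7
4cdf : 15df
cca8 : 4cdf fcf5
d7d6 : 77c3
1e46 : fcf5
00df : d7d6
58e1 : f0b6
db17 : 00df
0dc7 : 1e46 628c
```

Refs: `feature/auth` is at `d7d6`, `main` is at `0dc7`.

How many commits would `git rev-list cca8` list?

Walking parent pointers from cca8: reachable set = {15df, 1ea7, 4cdf, 77c3, cca8, fcf5}.
That is 6 commits.

6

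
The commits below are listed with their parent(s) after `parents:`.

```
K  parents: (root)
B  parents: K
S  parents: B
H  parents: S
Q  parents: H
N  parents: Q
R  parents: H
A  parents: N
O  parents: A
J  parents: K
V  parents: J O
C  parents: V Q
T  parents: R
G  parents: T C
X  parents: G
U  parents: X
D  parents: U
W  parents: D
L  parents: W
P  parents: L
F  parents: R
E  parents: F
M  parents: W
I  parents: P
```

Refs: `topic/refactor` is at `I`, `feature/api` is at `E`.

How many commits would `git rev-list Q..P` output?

15

Reachable from P: {A, B, C, D, G, H, J, K, L, N, O, P, Q, R, S, T, U, V, W, X}.
Reachable from Q: {B, H, K, Q, S}.
In P's history but not Q's: {A, C, D, G, J, L, N, O, P, R, T, U, V, W, X} — 15 commits.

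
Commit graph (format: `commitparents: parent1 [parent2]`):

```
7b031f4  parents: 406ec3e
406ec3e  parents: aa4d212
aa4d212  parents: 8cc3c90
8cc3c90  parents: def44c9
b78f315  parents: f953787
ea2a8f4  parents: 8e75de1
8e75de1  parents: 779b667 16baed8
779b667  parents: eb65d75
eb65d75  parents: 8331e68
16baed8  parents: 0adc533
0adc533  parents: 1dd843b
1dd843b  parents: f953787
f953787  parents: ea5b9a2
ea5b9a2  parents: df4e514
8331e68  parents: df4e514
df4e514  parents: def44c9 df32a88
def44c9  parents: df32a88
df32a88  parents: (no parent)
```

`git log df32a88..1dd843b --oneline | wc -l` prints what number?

Reachable from 1dd843b: {1dd843b, def44c9, df32a88, df4e514, ea5b9a2, f953787}.
Reachable from df32a88: {df32a88}.
In 1dd843b's history but not df32a88's: {1dd843b, def44c9, df4e514, ea5b9a2, f953787} — 5 commits.

5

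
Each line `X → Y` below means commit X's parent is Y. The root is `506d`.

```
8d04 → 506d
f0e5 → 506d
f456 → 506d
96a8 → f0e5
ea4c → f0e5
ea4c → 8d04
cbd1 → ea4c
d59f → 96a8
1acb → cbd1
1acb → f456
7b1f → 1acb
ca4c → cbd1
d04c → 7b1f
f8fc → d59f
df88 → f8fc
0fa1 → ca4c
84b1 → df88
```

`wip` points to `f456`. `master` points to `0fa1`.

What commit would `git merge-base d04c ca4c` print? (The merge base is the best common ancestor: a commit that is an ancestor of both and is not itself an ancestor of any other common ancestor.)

cbd1

Ancestors of d04c: {1acb, 506d, 7b1f, 8d04, cbd1, d04c, ea4c, f0e5, f456}.
Ancestors of ca4c: {506d, 8d04, ca4c, cbd1, ea4c, f0e5}.
Common ancestors: {506d, 8d04, cbd1, ea4c, f0e5}.
Among these, cbd1 is not an ancestor of any other common ancestor — it is the merge base.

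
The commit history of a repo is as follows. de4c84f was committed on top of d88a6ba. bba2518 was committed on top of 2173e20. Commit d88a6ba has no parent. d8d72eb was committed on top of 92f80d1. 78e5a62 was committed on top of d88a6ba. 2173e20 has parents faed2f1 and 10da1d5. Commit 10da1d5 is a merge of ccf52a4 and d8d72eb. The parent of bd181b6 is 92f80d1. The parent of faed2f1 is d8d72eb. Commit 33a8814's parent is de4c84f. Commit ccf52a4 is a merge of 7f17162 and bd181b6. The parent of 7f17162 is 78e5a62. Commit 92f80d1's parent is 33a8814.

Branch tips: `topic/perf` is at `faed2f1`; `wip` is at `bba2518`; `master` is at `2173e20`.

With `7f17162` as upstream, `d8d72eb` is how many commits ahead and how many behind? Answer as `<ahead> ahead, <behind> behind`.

Reachable from d8d72eb: {33a8814, 92f80d1, d88a6ba, d8d72eb, de4c84f}.
Reachable from 7f17162: {78e5a62, 7f17162, d88a6ba}.
Only in d8d72eb's history (ahead): {33a8814, 92f80d1, d8d72eb, de4c84f} — 4.
Only in 7f17162's history (behind): {78e5a62, 7f17162} — 2.

4 ahead, 2 behind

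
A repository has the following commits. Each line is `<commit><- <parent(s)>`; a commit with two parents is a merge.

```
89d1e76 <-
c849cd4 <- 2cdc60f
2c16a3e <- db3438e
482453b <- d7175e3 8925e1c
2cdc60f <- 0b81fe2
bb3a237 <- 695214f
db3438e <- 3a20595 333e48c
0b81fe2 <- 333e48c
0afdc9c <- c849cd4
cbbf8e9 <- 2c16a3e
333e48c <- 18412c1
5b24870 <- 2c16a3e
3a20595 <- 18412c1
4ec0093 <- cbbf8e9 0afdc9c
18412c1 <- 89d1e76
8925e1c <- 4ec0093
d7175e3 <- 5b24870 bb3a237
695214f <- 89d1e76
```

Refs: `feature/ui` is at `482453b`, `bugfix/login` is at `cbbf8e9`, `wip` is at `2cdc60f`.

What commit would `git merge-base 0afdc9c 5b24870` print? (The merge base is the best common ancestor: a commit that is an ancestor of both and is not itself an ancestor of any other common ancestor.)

Ancestors of 0afdc9c: {0afdc9c, 0b81fe2, 18412c1, 2cdc60f, 333e48c, 89d1e76, c849cd4}.
Ancestors of 5b24870: {18412c1, 2c16a3e, 333e48c, 3a20595, 5b24870, 89d1e76, db3438e}.
Common ancestors: {18412c1, 333e48c, 89d1e76}.
Among these, 333e48c is not an ancestor of any other common ancestor — it is the merge base.

333e48c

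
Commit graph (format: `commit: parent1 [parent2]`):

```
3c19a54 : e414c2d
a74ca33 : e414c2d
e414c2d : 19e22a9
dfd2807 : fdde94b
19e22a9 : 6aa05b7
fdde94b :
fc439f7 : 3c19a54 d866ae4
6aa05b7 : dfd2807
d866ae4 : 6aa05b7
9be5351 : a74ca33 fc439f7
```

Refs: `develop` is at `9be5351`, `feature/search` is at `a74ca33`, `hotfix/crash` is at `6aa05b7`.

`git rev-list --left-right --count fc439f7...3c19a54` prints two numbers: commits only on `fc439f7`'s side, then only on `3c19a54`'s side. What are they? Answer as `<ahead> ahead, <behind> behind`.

Reachable from fc439f7: {19e22a9, 3c19a54, 6aa05b7, d866ae4, dfd2807, e414c2d, fc439f7, fdde94b}.
Reachable from 3c19a54: {19e22a9, 3c19a54, 6aa05b7, dfd2807, e414c2d, fdde94b}.
Only in fc439f7's history (ahead): {d866ae4, fc439f7} — 2.
Only in 3c19a54's history (behind): {} — 0.

2 ahead, 0 behind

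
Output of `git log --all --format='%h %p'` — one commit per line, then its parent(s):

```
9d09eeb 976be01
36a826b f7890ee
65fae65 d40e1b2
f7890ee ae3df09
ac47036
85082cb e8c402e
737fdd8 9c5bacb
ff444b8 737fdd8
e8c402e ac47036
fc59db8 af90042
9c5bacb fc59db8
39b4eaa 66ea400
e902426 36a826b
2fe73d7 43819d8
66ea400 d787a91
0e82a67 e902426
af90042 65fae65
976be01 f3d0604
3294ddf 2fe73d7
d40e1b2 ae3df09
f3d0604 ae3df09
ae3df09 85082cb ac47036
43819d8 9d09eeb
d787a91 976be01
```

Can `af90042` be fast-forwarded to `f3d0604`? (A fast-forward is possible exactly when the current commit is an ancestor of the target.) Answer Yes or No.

No

A fast-forward from af90042 to f3d0604 is possible iff af90042 is an ancestor of f3d0604.
Ancestors of f3d0604: {85082cb, ac47036, ae3df09, e8c402e, f3d0604}.
af90042 is not among them, so fast-forward is not possible.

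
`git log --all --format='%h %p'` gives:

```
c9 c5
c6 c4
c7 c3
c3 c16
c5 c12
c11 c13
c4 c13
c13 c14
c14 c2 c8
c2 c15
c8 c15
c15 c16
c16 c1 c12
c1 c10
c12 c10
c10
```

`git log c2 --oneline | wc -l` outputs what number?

Walking parent pointers from c2: reachable set = {c1, c10, c12, c15, c16, c2}.
That is 6 commits.

6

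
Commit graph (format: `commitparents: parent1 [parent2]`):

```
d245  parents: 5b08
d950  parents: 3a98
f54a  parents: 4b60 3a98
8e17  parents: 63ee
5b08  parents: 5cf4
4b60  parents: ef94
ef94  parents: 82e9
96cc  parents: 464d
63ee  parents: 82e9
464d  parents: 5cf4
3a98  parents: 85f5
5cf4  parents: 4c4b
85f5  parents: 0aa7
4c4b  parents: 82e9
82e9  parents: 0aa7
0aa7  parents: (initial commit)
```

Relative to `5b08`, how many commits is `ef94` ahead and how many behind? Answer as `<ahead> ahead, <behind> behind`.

Reachable from ef94: {0aa7, 82e9, ef94}.
Reachable from 5b08: {0aa7, 4c4b, 5b08, 5cf4, 82e9}.
Only in ef94's history (ahead): {ef94} — 1.
Only in 5b08's history (behind): {4c4b, 5b08, 5cf4} — 3.

1 ahead, 3 behind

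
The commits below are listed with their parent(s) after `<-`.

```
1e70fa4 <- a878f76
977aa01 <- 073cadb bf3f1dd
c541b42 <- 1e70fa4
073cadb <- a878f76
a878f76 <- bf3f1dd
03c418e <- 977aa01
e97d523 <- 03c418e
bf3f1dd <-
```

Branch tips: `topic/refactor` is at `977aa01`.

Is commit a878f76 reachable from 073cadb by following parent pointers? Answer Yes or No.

Ancestors of 073cadb (commits reachable by following parents): {073cadb, a878f76, bf3f1dd}.
a878f76 is in that set, so it is an ancestor of 073cadb.

Yes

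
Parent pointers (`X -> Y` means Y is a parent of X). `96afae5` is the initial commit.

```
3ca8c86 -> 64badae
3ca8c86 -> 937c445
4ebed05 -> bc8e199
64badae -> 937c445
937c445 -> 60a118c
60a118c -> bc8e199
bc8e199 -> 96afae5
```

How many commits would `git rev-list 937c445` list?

Walking parent pointers from 937c445: reachable set = {60a118c, 937c445, 96afae5, bc8e199}.
That is 4 commits.

4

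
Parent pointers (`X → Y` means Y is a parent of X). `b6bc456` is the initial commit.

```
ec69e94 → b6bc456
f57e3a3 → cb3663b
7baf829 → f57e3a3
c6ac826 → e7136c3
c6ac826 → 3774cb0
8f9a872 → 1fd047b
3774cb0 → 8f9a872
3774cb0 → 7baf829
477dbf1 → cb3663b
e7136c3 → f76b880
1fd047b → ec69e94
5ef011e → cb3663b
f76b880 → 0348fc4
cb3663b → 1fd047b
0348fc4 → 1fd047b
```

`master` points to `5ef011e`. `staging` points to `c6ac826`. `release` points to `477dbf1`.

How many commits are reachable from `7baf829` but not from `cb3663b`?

2

Reachable from 7baf829: {1fd047b, 7baf829, b6bc456, cb3663b, ec69e94, f57e3a3}.
Reachable from cb3663b: {1fd047b, b6bc456, cb3663b, ec69e94}.
In 7baf829's history but not cb3663b's: {7baf829, f57e3a3} — 2 commits.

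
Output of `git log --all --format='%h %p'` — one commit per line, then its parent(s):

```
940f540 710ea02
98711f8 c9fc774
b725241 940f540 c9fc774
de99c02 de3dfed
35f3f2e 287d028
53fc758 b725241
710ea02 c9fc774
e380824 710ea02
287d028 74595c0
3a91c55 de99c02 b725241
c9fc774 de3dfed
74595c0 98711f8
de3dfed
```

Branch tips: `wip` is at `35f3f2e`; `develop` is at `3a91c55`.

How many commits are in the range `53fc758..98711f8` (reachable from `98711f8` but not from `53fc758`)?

Reachable from 98711f8: {98711f8, c9fc774, de3dfed}.
Reachable from 53fc758: {53fc758, 710ea02, 940f540, b725241, c9fc774, de3dfed}.
In 98711f8's history but not 53fc758's: {98711f8} — 1 commit.

1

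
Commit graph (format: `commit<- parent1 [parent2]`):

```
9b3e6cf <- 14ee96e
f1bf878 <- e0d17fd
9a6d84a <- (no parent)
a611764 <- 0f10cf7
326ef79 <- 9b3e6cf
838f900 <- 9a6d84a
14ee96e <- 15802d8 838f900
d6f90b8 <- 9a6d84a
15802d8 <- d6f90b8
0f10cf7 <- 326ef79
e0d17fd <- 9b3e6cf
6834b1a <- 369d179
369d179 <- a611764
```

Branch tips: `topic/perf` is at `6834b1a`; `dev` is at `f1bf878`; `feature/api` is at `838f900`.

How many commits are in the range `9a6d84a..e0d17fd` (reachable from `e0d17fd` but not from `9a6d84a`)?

Reachable from e0d17fd: {14ee96e, 15802d8, 838f900, 9a6d84a, 9b3e6cf, d6f90b8, e0d17fd}.
Reachable from 9a6d84a: {9a6d84a}.
In e0d17fd's history but not 9a6d84a's: {14ee96e, 15802d8, 838f900, 9b3e6cf, d6f90b8, e0d17fd} — 6 commits.

6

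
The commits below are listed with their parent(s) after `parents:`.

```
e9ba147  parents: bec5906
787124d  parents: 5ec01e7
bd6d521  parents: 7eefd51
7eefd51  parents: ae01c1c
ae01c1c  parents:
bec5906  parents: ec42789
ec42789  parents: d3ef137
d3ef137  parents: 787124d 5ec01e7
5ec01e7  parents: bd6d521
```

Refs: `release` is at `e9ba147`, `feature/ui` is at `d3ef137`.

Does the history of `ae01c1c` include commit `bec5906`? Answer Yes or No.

Ancestors of ae01c1c: {ae01c1c}.
bec5906 is not in that set, so it is not an ancestor of ae01c1c.

No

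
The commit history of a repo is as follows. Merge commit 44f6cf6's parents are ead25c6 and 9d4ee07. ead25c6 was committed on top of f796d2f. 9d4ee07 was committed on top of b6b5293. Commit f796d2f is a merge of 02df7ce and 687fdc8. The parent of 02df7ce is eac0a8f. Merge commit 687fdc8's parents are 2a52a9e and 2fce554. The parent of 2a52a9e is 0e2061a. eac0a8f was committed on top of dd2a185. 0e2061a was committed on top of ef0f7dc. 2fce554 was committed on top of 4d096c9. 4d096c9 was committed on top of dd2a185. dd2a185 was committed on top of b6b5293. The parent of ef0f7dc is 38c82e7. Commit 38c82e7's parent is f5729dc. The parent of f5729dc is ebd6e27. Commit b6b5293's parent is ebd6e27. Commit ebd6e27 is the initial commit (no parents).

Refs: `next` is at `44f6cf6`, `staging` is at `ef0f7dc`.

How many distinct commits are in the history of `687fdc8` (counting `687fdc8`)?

Walking parent pointers from 687fdc8: reachable set = {0e2061a, 2a52a9e, 2fce554, 38c82e7, 4d096c9, 687fdc8, b6b5293, dd2a185, ebd6e27, ef0f7dc, f5729dc}.
That is 11 commits.

11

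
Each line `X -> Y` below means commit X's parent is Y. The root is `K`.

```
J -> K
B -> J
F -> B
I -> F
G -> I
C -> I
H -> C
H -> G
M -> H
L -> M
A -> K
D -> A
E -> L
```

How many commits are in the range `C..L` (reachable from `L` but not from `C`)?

4

Reachable from L: {B, C, F, G, H, I, J, K, L, M}.
Reachable from C: {B, C, F, I, J, K}.
In L's history but not C's: {G, H, L, M} — 4 commits.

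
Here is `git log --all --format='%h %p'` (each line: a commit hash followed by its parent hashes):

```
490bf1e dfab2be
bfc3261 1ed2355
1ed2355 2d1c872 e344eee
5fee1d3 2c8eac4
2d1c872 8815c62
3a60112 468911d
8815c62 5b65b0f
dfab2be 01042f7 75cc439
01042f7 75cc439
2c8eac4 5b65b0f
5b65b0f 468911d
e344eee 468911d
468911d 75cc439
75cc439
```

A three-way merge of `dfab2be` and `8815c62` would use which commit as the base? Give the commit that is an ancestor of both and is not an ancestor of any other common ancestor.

75cc439

Ancestors of dfab2be: {01042f7, 75cc439, dfab2be}.
Ancestors of 8815c62: {468911d, 5b65b0f, 75cc439, 8815c62}.
Common ancestors: {75cc439}.
The only common ancestor is 75cc439, so it is the merge base.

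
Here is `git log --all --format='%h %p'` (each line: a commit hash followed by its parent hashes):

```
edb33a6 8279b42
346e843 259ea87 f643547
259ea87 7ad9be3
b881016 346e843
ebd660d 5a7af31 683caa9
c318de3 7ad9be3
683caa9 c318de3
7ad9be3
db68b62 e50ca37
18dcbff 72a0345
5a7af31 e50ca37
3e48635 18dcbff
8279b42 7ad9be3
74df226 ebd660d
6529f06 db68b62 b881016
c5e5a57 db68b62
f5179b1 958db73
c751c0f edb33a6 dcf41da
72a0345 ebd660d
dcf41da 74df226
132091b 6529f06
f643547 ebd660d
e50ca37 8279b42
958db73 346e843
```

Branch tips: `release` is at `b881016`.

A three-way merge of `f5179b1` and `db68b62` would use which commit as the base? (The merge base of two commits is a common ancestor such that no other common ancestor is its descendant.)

Ancestors of f5179b1: {259ea87, 346e843, 5a7af31, 683caa9, 7ad9be3, 8279b42, 958db73, c318de3, e50ca37, ebd660d, f5179b1, f643547}.
Ancestors of db68b62: {7ad9be3, 8279b42, db68b62, e50ca37}.
Common ancestors: {7ad9be3, 8279b42, e50ca37}.
Among these, e50ca37 is not an ancestor of any other common ancestor — it is the merge base.

e50ca37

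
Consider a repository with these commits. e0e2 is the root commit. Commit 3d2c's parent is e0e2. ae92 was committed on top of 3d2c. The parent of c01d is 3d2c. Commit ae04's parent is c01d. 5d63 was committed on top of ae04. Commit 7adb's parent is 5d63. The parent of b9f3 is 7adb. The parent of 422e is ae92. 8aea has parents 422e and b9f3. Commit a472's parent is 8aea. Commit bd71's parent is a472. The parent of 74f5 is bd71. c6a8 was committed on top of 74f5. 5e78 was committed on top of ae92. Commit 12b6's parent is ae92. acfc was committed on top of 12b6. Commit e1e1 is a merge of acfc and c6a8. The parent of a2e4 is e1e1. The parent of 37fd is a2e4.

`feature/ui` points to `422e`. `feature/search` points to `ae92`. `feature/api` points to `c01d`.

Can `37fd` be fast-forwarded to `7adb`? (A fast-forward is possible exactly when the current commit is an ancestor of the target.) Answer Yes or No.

No

A fast-forward from 37fd to 7adb is possible iff 37fd is an ancestor of 7adb.
Ancestors of 7adb: {3d2c, 5d63, 7adb, ae04, c01d, e0e2}.
37fd is not among them, so fast-forward is not possible.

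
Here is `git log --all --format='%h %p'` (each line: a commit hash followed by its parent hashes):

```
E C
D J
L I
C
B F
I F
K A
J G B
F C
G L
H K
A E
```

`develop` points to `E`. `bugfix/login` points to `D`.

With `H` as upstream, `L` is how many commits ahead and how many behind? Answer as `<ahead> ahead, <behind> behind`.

Reachable from L: {C, F, I, L}.
Reachable from H: {A, C, E, H, K}.
Only in L's history (ahead): {F, I, L} — 3.
Only in H's history (behind): {A, E, H, K} — 4.

3 ahead, 4 behind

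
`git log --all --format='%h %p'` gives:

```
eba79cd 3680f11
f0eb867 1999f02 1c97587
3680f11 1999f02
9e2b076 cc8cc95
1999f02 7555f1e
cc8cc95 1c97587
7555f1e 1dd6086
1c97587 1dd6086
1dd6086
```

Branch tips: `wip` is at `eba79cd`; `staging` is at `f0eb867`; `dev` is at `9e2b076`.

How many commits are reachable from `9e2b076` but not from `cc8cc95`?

Reachable from 9e2b076: {1c97587, 1dd6086, 9e2b076, cc8cc95}.
Reachable from cc8cc95: {1c97587, 1dd6086, cc8cc95}.
In 9e2b076's history but not cc8cc95's: {9e2b076} — 1 commit.

1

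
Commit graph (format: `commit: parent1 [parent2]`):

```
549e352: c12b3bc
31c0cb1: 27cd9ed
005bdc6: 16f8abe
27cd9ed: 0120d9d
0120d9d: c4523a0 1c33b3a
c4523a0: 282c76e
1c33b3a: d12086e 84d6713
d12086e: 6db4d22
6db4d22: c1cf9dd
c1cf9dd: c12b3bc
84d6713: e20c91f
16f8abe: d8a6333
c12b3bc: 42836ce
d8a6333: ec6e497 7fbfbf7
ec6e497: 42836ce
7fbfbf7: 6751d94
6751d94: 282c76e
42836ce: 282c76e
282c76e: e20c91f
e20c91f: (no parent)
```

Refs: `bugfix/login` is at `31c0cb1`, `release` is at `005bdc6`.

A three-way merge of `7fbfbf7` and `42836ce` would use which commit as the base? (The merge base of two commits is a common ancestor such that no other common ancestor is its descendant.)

Ancestors of 7fbfbf7: {282c76e, 6751d94, 7fbfbf7, e20c91f}.
Ancestors of 42836ce: {282c76e, 42836ce, e20c91f}.
Common ancestors: {282c76e, e20c91f}.
Among these, 282c76e is not an ancestor of any other common ancestor — it is the merge base.

282c76e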